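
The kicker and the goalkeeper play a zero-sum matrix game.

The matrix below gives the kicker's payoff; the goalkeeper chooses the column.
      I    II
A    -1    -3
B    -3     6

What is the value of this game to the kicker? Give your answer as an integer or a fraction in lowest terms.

-15/11

Row minima are -3 and -3, so the kicker's maximin is -3; column maxima are -1 and 6, so the goalkeeper's minimax is -1. These differ, so the equilibrium is in mixed strategies.
Let the kicker play A with probability p. The goalkeeper is indifferent when −p − 3(1−p) = −3p + 6(1−p), giving p = 9/11.
Let the goalkeeper play I with probability q. The kicker is indifferent when −q − 3(1−q) = −3q + 6(1−q), giving q = 9/11.
The value is -1·(9/11) + (-3)·(2/11) = -15/11.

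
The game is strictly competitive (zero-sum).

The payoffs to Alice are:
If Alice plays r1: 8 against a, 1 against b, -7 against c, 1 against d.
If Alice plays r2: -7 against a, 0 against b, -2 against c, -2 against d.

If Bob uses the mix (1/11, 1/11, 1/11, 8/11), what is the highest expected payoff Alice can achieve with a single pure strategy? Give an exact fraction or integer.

10/11

r1: (8)·(1/11) + (1)·(1/11) + (-7)·(1/11) + (1)·(8/11) = 10/11.
r2: (-7)·(1/11) + (0)·(1/11) + (-2)·(1/11) + (-2)·(8/11) = -25/11.
The best pure response is r1 with expected payoff 10/11.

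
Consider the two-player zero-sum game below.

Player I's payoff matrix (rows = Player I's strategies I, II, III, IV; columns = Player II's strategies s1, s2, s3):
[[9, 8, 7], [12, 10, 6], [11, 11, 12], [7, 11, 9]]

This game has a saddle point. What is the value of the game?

Row minima: 7, 6, 11, 7 → Player I's maximin is 11.
Column maxima: 12, 11, 12 → Player II's minimax is 11.
They coincide at (III, s2), so the value is 11.

11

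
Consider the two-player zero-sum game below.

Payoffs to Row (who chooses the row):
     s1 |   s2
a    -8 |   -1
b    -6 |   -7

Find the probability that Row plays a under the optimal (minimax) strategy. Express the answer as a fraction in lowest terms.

1/8

Row minima are -8 and -7, so Row's maximin is -7; column maxima are -6 and -1, so Column's minimax is -6. These differ, so the equilibrium is in mixed strategies.
Let Row play a with probability p. Column is indifferent when −8p − 6(1−p) = −p − 7(1−p), giving p = 1/8.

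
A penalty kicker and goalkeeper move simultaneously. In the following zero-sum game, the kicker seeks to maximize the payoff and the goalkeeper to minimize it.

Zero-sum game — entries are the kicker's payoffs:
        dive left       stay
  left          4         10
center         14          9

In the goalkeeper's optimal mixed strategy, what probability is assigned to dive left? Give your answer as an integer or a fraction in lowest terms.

1/11

Row minima are 4 and 9, so the kicker's maximin is 9; column maxima are 14 and 10, so the goalkeeper's minimax is 10. These differ, so the equilibrium is in mixed strategies.
Let the goalkeeper play dive left with probability q. The kicker is indifferent when 4q + 10(1−q) = 14q + 9(1−q), giving q = 1/11.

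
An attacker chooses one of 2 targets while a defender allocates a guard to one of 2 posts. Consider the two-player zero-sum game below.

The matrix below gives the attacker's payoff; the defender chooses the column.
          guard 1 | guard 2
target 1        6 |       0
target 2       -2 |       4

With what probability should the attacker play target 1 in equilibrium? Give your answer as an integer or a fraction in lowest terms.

Row minima are 0 and -2, so the attacker's maximin is 0; column maxima are 6 and 4, so the defender's minimax is 4. These differ, so the equilibrium is in mixed strategies.
Let the attacker play target 1 with probability p. The defender is indifferent when 6p − 2(1−p) = 4(1−p), giving p = 1/2.

1/2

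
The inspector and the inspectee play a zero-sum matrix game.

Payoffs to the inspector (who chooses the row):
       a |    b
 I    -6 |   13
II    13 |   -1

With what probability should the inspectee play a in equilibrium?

Row minima are -6 and -1, so the inspector's maximin is -1; column maxima are 13 and 13, so the inspectee's minimax is 13. These differ, so the equilibrium is in mixed strategies.
Let the inspectee play a with probability q. The inspector is indifferent when −6q + 13(1−q) = 13q − (1−q), giving q = 14/33.

14/33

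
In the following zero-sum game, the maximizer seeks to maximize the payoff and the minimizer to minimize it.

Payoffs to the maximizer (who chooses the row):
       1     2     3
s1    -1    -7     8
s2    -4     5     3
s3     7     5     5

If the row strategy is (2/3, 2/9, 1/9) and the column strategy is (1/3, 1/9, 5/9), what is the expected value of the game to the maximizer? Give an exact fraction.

Against (1/3, 1/9, 5/9), each row's expected payoff is s1: 10/3; s2: 8/9; s3: 17/3.
Taking the (2/3, 2/9, 1/9)-weighted average: (2/3)·(10/3) + (2/9)·(8/9) + (1/9)·(17/3) = 247/81.

247/81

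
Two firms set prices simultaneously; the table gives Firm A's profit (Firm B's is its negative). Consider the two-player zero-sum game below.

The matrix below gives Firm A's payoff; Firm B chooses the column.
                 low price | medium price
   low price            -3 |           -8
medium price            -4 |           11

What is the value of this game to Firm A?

Row minima are -8 and -4, so Firm A's maximin is -4; column maxima are -3 and 11, so Firm B's minimax is -3. These differ, so the equilibrium is in mixed strategies.
Let Firm A play low price with probability p. Firm B is indifferent when −3p − 4(1−p) = −8p + 11(1−p), giving p = 3/4.
Let Firm B play low price with probability q. Firm A is indifferent when −3q − 8(1−q) = −4q + 11(1−q), giving q = 19/20.
The value is -3·(19/20) + (-8)·(1/20) = -13/4.

-13/4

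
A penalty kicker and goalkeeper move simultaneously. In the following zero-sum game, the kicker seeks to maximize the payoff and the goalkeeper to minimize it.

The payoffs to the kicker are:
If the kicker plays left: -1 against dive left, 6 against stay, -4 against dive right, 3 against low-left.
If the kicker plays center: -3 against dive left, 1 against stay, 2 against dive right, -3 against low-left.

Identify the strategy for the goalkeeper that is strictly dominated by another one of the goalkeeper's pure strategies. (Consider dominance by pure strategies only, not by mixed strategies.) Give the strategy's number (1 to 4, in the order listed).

The goalkeeper prefers columns that give the kicker less. Compare stay with dive left: -1 < 6, -3 < 1.
So dive left strictly dominates stay for the goalkeeper; stay is strictly dominated.

2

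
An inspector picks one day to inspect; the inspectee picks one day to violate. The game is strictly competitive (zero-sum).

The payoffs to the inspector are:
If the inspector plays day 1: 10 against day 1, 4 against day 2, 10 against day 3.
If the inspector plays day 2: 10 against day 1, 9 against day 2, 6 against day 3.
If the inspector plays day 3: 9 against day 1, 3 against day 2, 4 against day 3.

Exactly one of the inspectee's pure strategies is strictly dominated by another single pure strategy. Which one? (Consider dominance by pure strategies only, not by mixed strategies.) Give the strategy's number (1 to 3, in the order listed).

The inspectee prefers columns that give the inspector less. Compare day 1 with day 2: 4 < 10, 9 < 10, 3 < 9.
So day 2 strictly dominates day 1 for the inspectee; day 1 is strictly dominated.

1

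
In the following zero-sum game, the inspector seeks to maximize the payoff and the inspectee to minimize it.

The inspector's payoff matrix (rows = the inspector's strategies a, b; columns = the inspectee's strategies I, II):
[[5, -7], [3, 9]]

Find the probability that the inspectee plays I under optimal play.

Row minima are -7 and 3, so the inspector's maximin is 3; column maxima are 5 and 9, so the inspectee's minimax is 5. These differ, so the equilibrium is in mixed strategies.
Let the inspectee play I with probability q. The inspector is indifferent when 5q − 7(1−q) = 3q + 9(1−q), giving q = 8/9.

8/9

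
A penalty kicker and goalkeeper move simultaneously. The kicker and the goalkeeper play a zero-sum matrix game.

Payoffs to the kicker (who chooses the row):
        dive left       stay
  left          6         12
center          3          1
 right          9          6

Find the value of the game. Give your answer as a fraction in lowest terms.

8

Row center is strictly dominated by row right, so the kicker never plays it.
The remaining 2×2 game on (left, right) × (dive left, stay) has no saddle point. Let the kicker play left with probability p; indifference gives 6p + 9(1−p) = 12p + 6(1−p), so p = 1/3.
Similarly the goalkeeper's optimal q on dive left is 2/3, and the value is 6·(2/3) + (12)·(1/3) = 8.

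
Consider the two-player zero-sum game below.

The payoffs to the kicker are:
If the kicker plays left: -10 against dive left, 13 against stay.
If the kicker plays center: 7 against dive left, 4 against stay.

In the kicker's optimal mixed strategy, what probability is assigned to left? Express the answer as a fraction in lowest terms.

3/26

Row minima are -10 and 4, so the kicker's maximin is 4; column maxima are 7 and 13, so the goalkeeper's minimax is 7. These differ, so the equilibrium is in mixed strategies.
Let the kicker play left with probability p. The goalkeeper is indifferent when −10p + 7(1−p) = 13p + 4(1−p), giving p = 3/26.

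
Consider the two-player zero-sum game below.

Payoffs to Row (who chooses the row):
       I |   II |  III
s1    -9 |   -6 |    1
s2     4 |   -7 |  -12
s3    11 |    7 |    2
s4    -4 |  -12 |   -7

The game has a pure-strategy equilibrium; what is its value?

2

Row minima: -9, -12, 2, -12 → Row's maximin is 2.
Column maxima: 11, 7, 2 → Column's minimax is 2.
They coincide at (s3, III), so the value is 2.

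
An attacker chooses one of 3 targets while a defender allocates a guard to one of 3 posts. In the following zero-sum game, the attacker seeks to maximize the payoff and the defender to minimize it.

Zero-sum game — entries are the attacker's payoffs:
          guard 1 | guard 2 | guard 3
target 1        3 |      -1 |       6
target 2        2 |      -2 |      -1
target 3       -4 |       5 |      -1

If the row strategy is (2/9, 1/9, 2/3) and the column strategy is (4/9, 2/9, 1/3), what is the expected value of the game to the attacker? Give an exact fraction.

Against (4/9, 2/9, 1/3), each row's expected payoff is target 1: 28/9; target 2: 1/9; target 3: -1.
Taking the (2/9, 1/9, 2/3)-weighted average: (2/9)·(28/9) + (1/9)·(1/9) + (2/3)·(-1) = 1/27.

1/27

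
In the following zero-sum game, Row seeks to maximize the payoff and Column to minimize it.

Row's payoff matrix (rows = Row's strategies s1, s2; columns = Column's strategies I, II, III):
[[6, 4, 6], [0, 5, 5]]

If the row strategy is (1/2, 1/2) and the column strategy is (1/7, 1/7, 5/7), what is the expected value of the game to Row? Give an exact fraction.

Against (1/7, 1/7, 5/7), each row's expected payoff is s1: 40/7; s2: 30/7.
Taking the (1/2, 1/2)-weighted average: (1/2)·(40/7) + (1/2)·(30/7) = 5.

5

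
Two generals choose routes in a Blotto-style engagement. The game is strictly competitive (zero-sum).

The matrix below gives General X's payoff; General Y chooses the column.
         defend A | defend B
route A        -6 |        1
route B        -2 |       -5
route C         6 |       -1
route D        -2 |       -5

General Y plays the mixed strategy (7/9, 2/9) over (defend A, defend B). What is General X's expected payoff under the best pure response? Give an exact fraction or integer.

40/9

route A: (-6)·(7/9) + (1)·(2/9) = -40/9.
route B: (-2)·(7/9) + (-5)·(2/9) = -8/3.
route C: (6)·(7/9) + (-1)·(2/9) = 40/9.
route D: (-2)·(7/9) + (-5)·(2/9) = -8/3.
The best pure response is route C with expected payoff 40/9.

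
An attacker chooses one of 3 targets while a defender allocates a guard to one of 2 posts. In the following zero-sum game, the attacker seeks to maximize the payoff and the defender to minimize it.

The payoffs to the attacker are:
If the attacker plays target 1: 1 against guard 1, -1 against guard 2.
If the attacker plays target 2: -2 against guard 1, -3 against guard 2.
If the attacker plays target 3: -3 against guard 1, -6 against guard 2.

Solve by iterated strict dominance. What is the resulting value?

-1

Column guard 1 is strictly dominated by guard 2 for the defender (-1<1, -3<-2, -6<-3); eliminate guard 1.
Row target 3 is strictly dominated by row target 1 (-1>-6); eliminate target 3.
Row target 2 is strictly dominated by row target 1 (-1>-3); eliminate target 2.
Only (target 1, guard 2) remains, with payoff -1.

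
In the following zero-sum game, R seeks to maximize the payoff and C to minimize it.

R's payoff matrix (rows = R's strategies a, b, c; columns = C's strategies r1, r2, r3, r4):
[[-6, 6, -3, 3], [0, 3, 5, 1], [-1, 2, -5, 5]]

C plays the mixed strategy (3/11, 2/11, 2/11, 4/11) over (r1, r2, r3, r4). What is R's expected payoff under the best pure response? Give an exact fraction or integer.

20/11

a: (-6)·(3/11) + (6)·(2/11) + (-3)·(2/11) + (3)·(4/11) = 0.
b: (0)·(3/11) + (3)·(2/11) + (5)·(2/11) + (1)·(4/11) = 20/11.
c: (-1)·(3/11) + (2)·(2/11) + (-5)·(2/11) + (5)·(4/11) = 1.
The best pure response is b with expected payoff 20/11.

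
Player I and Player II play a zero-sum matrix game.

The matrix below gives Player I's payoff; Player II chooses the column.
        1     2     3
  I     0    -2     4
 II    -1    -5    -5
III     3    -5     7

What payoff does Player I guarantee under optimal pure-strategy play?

Row minima: -2, -5, -5 → Player I's maximin is -2.
Column maxima: 3, -2, 7 → Player II's minimax is -2.
They coincide at (I, 2), so the value is -2.

-2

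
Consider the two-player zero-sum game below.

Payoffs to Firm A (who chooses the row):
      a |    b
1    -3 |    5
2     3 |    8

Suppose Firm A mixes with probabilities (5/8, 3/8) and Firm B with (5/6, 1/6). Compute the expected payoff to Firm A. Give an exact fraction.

Against (5/6, 1/6), each row's expected payoff is 1: -5/3; 2: 23/6.
Taking the (5/8, 3/8)-weighted average: (5/8)·(-5/3) + (3/8)·(23/6) = 19/48.

19/48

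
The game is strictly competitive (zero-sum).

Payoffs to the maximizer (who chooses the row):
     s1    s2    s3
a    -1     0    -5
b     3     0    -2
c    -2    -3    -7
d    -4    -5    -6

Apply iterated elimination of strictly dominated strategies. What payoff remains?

Column s2 is strictly dominated by s3 for the minimizer (-5<0, -2<0, -7<-3, -6<-5); eliminate s2.
Row a is strictly dominated by row b (3>-1, -2>-5); eliminate a.
Column s1 is strictly dominated by s3 for the minimizer (-2<3, -7<-2, -6<-4); eliminate s1.
Row c is strictly dominated by row b (-2>-7); eliminate c.
Row d is strictly dominated by row b (-2>-6); eliminate d.
Only (b, s3) remains, with payoff -2.

-2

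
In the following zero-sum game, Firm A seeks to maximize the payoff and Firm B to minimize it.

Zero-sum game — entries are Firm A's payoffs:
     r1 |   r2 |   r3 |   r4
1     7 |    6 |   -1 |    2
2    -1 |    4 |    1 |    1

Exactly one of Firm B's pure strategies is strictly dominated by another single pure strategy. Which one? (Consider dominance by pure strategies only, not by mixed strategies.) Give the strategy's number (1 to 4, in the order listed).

2

Firm B prefers columns that give Firm A less. Compare r2 with r3: -1 < 6, 1 < 4.
So r3 strictly dominates r2 for Firm B; r2 is strictly dominated.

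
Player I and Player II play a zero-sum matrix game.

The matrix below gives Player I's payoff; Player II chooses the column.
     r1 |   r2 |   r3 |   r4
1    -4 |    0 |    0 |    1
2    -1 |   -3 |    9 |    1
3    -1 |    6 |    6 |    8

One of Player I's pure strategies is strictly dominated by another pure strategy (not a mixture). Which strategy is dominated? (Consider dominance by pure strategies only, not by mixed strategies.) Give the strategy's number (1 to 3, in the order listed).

Compare 1 with 3: -1 > -4, 6 > 0, 6 > 0, 8 > 1.
So 3 strictly dominates 1 for Player I; 1 is strictly dominated.

1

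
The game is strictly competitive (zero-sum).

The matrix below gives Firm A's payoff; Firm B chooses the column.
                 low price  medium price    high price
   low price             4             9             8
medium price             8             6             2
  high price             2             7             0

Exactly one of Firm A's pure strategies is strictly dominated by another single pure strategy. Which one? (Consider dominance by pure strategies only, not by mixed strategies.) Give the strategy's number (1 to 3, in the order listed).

Compare high price with low price: 4 > 2, 9 > 7, 8 > 0.
So low price strictly dominates high price for Firm A; high price is strictly dominated.

3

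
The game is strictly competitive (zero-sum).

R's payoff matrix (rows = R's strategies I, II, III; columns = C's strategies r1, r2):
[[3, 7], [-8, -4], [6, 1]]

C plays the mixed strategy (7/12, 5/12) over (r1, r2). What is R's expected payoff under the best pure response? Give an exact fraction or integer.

14/3

I: (3)·(7/12) + (7)·(5/12) = 14/3.
II: (-8)·(7/12) + (-4)·(5/12) = -19/3.
III: (6)·(7/12) + (1)·(5/12) = 47/12.
The best pure response is I with expected payoff 14/3.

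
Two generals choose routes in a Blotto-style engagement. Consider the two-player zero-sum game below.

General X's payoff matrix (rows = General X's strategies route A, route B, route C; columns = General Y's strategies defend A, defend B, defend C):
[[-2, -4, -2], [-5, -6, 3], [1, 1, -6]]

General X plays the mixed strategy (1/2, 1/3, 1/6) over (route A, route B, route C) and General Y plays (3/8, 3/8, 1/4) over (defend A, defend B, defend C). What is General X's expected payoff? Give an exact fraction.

Against (3/8, 3/8, 1/4), each row's expected payoff is route A: -11/4; route B: -27/8; route C: -3/4.
Taking the (1/2, 1/3, 1/6)-weighted average: (1/2)·(-11/4) + (1/3)·(-27/8) + (1/6)·(-3/4) = -21/8.

-21/8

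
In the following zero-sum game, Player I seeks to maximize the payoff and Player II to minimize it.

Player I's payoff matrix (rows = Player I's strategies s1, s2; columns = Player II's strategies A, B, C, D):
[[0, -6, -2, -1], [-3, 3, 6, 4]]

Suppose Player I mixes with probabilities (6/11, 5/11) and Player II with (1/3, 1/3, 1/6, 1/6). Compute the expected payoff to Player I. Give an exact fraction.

Against (1/3, 1/3, 1/6, 1/6), each row's expected payoff is s1: -5/2; s2: 5/3.
Taking the (6/11, 5/11)-weighted average: (6/11)·(-5/2) + (5/11)·(5/3) = -20/33.

-20/33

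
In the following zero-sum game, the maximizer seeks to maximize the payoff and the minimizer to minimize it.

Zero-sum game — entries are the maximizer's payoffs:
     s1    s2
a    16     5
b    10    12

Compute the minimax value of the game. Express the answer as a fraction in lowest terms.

Row minima are 5 and 10, so the maximizer's maximin is 10; column maxima are 16 and 12, so the minimizer's minimax is 12. These differ, so the equilibrium is in mixed strategies.
Let the maximizer play a with probability p. The minimizer is indifferent when 16p + 10(1−p) = 5p + 12(1−p), giving p = 2/13.
Let the minimizer play s1 with probability q. The maximizer is indifferent when 16q + 5(1−q) = 10q + 12(1−q), giving q = 7/13.
The value is 16·(7/13) + (5)·(6/13) = 142/13.

142/13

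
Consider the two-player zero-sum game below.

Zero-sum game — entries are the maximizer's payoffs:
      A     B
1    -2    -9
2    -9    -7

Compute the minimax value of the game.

Row minima are -9 and -9, so the maximizer's maximin is -9; column maxima are -2 and -7, so the minimizer's minimax is -7. These differ, so the equilibrium is in mixed strategies.
Let the maximizer play 1 with probability p. The minimizer is indifferent when −2p − 9(1−p) = −9p − 7(1−p), giving p = 2/9.
Let the minimizer play A with probability q. The maximizer is indifferent when −2q − 9(1−q) = −9q − 7(1−q), giving q = 2/9.
The value is -2·(2/9) + (-9)·(7/9) = -67/9.

-67/9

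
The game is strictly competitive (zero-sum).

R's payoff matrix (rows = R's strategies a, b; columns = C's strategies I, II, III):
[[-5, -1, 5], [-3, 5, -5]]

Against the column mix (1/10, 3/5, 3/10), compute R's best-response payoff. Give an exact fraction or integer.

6/5

a: (-5)·(1/10) + (-1)·(3/5) + (5)·(3/10) = 2/5.
b: (-3)·(1/10) + (5)·(3/5) + (-5)·(3/10) = 6/5.
The best pure response is b with expected payoff 6/5.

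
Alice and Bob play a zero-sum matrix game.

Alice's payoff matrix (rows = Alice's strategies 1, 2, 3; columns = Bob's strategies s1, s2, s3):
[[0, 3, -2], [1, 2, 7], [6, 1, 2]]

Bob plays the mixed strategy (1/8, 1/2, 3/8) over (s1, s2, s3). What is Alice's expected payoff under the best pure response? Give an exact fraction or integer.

15/4

1: (0)·(1/8) + (3)·(1/2) + (-2)·(3/8) = 3/4.
2: (1)·(1/8) + (2)·(1/2) + (7)·(3/8) = 15/4.
3: (6)·(1/8) + (1)·(1/2) + (2)·(3/8) = 2.
The best pure response is 2 with expected payoff 15/4.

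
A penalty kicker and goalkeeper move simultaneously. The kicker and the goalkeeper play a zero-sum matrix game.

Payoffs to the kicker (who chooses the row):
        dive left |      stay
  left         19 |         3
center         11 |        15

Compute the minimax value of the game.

63/5

Row minima are 3 and 11, so the kicker's maximin is 11; column maxima are 19 and 15, so the goalkeeper's minimax is 15. These differ, so the equilibrium is in mixed strategies.
Let the kicker play left with probability p. The goalkeeper is indifferent when 19p + 11(1−p) = 3p + 15(1−p), giving p = 1/5.
Let the goalkeeper play dive left with probability q. The kicker is indifferent when 19q + 3(1−q) = 11q + 15(1−q), giving q = 3/5.
The value is 19·(3/5) + (3)·(2/5) = 63/5.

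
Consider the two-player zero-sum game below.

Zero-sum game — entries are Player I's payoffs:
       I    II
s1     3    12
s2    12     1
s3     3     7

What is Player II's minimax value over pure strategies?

The worst case (largest entry) in each column is I: 12, II: 12.
The best (smallest) of these is 12.

12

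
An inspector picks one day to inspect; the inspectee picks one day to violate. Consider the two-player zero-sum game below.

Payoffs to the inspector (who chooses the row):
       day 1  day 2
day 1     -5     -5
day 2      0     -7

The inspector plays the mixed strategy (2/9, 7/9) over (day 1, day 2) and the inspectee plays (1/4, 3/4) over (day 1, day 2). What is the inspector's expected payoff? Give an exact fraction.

Against (1/4, 3/4), each row's expected payoff is day 1: -5; day 2: -21/4.
Taking the (2/9, 7/9)-weighted average: (2/9)·(-5) + (7/9)·(-21/4) = -187/36.

-187/36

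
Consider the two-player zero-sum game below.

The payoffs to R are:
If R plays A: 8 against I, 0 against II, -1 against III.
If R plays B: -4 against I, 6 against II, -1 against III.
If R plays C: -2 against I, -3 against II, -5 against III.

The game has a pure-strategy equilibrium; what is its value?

-1

Row minima: -1, -4, -5 → R's maximin is -1.
Column maxima: 8, 6, -1 → C's minimax is -1.
They coincide at (A, III), so the value is -1.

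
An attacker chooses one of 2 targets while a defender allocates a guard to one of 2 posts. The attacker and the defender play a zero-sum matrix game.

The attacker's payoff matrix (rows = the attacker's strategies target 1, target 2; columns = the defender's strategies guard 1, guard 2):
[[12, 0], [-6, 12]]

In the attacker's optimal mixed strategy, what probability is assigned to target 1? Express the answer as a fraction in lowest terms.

Row minima are 0 and -6, so the attacker's maximin is 0; column maxima are 12 and 12, so the defender's minimax is 12. These differ, so the equilibrium is in mixed strategies.
Let the attacker play target 1 with probability p. The defender is indifferent when 12p − 6(1−p) = 12(1−p), giving p = 3/5.

3/5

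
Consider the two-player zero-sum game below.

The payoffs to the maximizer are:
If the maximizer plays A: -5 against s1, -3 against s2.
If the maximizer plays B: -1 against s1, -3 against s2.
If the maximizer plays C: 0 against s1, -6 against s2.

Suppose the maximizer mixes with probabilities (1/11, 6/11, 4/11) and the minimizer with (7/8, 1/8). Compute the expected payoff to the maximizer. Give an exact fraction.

Against (7/8, 1/8), each row's expected payoff is A: -19/4; B: -5/4; C: -3/4.
Taking the (1/11, 6/11, 4/11)-weighted average: (1/11)·(-19/4) + (6/11)·(-5/4) + (4/11)·(-3/4) = -61/44.

-61/44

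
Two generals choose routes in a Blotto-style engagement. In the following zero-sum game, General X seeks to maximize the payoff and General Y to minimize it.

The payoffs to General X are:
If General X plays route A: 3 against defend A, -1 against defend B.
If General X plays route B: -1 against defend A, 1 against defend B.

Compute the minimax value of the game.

Row minima are -1 and -1, so General X's maximin is -1; column maxima are 3 and 1, so General Y's minimax is 1. These differ, so the equilibrium is in mixed strategies.
Let General X play route A with probability p. General Y is indifferent when 3p − (1−p) = −p + (1−p), giving p = 1/3.
Let General Y play defend A with probability q. General X is indifferent when 3q − (1−q) = −q + (1−q), giving q = 1/3.
The value is 3·(1/3) + (-1)·(2/3) = 1/3.

1/3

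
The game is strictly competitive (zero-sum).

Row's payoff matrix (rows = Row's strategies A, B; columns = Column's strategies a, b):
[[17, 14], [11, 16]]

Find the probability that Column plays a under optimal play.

1/4

Row minima are 14 and 11, so Row's maximin is 14; column maxima are 17 and 16, so Column's minimax is 16. These differ, so the equilibrium is in mixed strategies.
Let Column play a with probability q. Row is indifferent when 17q + 14(1−q) = 11q + 16(1−q), giving q = 1/4.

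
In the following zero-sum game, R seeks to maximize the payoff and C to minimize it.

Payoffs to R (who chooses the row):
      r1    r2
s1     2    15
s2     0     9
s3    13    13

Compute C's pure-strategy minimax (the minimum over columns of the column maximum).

The worst case (largest entry) in each column is r1: 13, r2: 15.
The best (smallest) of these is 13.

13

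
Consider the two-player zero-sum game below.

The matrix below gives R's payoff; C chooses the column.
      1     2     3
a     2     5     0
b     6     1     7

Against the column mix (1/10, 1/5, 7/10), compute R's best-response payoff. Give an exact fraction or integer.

57/10

a: (2)·(1/10) + (5)·(1/5) + (0)·(7/10) = 6/5.
b: (6)·(1/10) + (1)·(1/5) + (7)·(7/10) = 57/10.
The best pure response is b with expected payoff 57/10.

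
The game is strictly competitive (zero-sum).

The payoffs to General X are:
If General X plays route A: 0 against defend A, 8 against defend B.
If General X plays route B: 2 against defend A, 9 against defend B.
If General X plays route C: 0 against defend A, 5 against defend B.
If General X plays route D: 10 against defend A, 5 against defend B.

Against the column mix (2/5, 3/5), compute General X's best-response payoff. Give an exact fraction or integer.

route A: (0)·(2/5) + (8)·(3/5) = 24/5.
route B: (2)·(2/5) + (9)·(3/5) = 31/5.
route C: (0)·(2/5) + (5)·(3/5) = 3.
route D: (10)·(2/5) + (5)·(3/5) = 7.
The best pure response is route D with expected payoff 7.

7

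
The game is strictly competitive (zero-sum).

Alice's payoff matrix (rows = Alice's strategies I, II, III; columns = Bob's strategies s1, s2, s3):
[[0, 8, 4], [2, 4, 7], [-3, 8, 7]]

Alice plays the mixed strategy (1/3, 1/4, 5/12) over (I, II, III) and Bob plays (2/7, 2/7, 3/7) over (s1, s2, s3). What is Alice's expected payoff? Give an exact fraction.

Against (2/7, 2/7, 3/7), each row's expected payoff is I: 4; II: 33/7; III: 31/7.
Taking the (1/3, 1/4, 5/12)-weighted average: (1/3)·(4) + (1/4)·(33/7) + (5/12)·(31/7) = 61/14.

61/14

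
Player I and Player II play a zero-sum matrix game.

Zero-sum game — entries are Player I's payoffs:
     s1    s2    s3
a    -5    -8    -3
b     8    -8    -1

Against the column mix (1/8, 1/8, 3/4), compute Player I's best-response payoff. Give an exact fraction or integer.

-3/4

a: (-5)·(1/8) + (-8)·(1/8) + (-3)·(3/4) = -31/8.
b: (8)·(1/8) + (-8)·(1/8) + (-1)·(3/4) = -3/4.
The best pure response is b with expected payoff -3/4.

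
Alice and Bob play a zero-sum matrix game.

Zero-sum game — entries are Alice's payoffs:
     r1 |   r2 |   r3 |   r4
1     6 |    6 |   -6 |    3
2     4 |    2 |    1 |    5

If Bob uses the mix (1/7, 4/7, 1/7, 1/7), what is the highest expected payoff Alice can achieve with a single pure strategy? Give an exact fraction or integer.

27/7

1: (6)·(1/7) + (6)·(4/7) + (-6)·(1/7) + (3)·(1/7) = 27/7.
2: (4)·(1/7) + (2)·(4/7) + (1)·(1/7) + (5)·(1/7) = 18/7.
The best pure response is 1 with expected payoff 27/7.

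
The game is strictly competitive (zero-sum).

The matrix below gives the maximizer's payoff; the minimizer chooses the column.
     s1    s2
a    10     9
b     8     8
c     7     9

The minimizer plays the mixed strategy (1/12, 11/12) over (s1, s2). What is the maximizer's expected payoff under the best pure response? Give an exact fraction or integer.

a: (10)·(1/12) + (9)·(11/12) = 109/12.
b: (8)·(1/12) + (8)·(11/12) = 8.
c: (7)·(1/12) + (9)·(11/12) = 53/6.
The best pure response is a with expected payoff 109/12.

109/12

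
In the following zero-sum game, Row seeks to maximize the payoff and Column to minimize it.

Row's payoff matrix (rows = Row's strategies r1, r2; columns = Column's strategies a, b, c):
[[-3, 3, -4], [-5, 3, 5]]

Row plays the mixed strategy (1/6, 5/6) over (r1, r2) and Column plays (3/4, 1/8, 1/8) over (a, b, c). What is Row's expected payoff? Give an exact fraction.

-43/16

Against (3/4, 1/8, 1/8), each row's expected payoff is r1: -19/8; r2: -11/4.
Taking the (1/6, 5/6)-weighted average: (1/6)·(-19/8) + (5/6)·(-11/4) = -43/16.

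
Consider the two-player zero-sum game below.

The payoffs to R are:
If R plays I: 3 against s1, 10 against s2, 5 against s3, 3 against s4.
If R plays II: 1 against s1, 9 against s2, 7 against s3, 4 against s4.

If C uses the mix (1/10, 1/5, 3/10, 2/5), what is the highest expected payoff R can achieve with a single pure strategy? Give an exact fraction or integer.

I: (3)·(1/10) + (10)·(1/5) + (5)·(3/10) + (3)·(2/5) = 5.
II: (1)·(1/10) + (9)·(1/5) + (7)·(3/10) + (4)·(2/5) = 28/5.
The best pure response is II with expected payoff 28/5.

28/5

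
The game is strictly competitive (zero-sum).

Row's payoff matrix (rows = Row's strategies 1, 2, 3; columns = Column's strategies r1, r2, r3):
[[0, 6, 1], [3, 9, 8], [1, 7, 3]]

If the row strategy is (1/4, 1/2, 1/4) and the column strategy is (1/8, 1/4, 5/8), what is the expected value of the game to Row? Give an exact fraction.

Against (1/8, 1/4, 5/8), each row's expected payoff is 1: 17/8; 2: 61/8; 3: 15/4.
Taking the (1/4, 1/2, 1/4)-weighted average: (1/4)·(17/8) + (1/2)·(61/8) + (1/4)·(15/4) = 169/32.

169/32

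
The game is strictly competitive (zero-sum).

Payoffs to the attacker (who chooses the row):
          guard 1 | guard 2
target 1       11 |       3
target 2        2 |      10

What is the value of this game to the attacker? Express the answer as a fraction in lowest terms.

13/2

Row minima are 3 and 2, so the attacker's maximin is 3; column maxima are 11 and 10, so the defender's minimax is 10. These differ, so the equilibrium is in mixed strategies.
Let the attacker play target 1 with probability p. The defender is indifferent when 11p + 2(1−p) = 3p + 10(1−p), giving p = 1/2.
Let the defender play guard 1 with probability q. The attacker is indifferent when 11q + 3(1−q) = 2q + 10(1−q), giving q = 7/16.
The value is 11·(7/16) + (3)·(9/16) = 13/2.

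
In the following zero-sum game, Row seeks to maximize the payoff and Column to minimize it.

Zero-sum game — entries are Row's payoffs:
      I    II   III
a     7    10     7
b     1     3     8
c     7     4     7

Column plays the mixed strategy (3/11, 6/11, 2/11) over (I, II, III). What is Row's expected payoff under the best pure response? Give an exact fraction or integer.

a: (7)·(3/11) + (10)·(6/11) + (7)·(2/11) = 95/11.
b: (1)·(3/11) + (3)·(6/11) + (8)·(2/11) = 37/11.
c: (7)·(3/11) + (4)·(6/11) + (7)·(2/11) = 59/11.
The best pure response is a with expected payoff 95/11.

95/11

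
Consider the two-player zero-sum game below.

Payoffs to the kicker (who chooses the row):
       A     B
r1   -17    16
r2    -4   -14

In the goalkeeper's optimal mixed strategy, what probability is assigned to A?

30/43

Row minima are -17 and -14, so the kicker's maximin is -14; column maxima are -4 and 16, so the goalkeeper's minimax is -4. These differ, so the equilibrium is in mixed strategies.
Let the goalkeeper play A with probability q. The kicker is indifferent when −17q + 16(1−q) = −4q − 14(1−q), giving q = 30/43.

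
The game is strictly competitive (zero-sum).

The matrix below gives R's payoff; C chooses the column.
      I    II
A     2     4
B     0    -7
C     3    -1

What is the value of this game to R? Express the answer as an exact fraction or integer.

Row B is strictly dominated by row C, so R never plays it.
The remaining 2×2 game on (A, C) × (I, II) has no saddle point. Let R play A with probability p; indifference gives 2p + 3(1−p) = 4p − (1−p), so p = 2/3.
Similarly C's optimal q on I is 5/6, and the value is 2·(5/6) + (4)·(1/6) = 7/3.

7/3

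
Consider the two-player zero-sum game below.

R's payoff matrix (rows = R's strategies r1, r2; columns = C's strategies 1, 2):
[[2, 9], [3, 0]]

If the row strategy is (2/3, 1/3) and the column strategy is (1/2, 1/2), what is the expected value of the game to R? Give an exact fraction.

Against (1/2, 1/2), each row's expected payoff is r1: 11/2; r2: 3/2.
Taking the (2/3, 1/3)-weighted average: (2/3)·(11/2) + (1/3)·(3/2) = 25/6.

25/6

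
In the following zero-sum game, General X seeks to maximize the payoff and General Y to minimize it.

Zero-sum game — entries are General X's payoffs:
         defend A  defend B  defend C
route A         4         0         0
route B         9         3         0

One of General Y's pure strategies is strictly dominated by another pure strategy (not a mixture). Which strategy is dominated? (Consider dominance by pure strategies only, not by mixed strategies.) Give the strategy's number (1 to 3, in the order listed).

1

General Y prefers columns that give General X less. Compare defend A with defend B: 0 < 4, 3 < 9.
So defend B strictly dominates defend A for General Y; defend A is strictly dominated.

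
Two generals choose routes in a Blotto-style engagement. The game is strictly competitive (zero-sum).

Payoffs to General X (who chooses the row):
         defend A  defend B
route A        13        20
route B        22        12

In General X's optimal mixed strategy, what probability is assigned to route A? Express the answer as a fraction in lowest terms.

10/17

Row minima are 13 and 12, so General X's maximin is 13; column maxima are 22 and 20, so General Y's minimax is 20. These differ, so the equilibrium is in mixed strategies.
Let General X play route A with probability p. General Y is indifferent when 13p + 22(1−p) = 20p + 12(1−p), giving p = 10/17.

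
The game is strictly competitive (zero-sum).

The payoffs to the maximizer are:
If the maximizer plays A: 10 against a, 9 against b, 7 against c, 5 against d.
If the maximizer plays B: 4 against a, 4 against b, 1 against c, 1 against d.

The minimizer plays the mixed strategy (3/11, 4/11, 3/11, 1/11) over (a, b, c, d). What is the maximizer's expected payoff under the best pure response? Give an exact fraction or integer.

A: (10)·(3/11) + (9)·(4/11) + (7)·(3/11) + (5)·(1/11) = 92/11.
B: (4)·(3/11) + (4)·(4/11) + (1)·(3/11) + (1)·(1/11) = 32/11.
The best pure response is A with expected payoff 92/11.

92/11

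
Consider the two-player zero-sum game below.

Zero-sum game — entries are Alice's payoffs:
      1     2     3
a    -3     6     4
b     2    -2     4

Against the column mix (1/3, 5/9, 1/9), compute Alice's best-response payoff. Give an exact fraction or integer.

25/9

a: (-3)·(1/3) + (6)·(5/9) + (4)·(1/9) = 25/9.
b: (2)·(1/3) + (-2)·(5/9) + (4)·(1/9) = 0.
The best pure response is a with expected payoff 25/9.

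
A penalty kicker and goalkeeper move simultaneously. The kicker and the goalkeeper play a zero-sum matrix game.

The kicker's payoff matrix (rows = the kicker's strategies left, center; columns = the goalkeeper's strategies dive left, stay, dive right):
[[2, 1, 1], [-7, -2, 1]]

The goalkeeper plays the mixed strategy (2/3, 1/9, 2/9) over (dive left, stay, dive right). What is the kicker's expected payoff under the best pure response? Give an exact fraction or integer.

5/3

left: (2)·(2/3) + (1)·(1/9) + (1)·(2/9) = 5/3.
center: (-7)·(2/3) + (-2)·(1/9) + (1)·(2/9) = -14/3.
The best pure response is left with expected payoff 5/3.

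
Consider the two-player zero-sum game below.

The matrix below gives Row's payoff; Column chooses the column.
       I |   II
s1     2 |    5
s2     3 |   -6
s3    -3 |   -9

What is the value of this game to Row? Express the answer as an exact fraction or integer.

9/4

Row s3 is strictly dominated by row s2, so Row never plays it.
The remaining 2×2 game on (s1, s2) × (I, II) has no saddle point. Let Row play s1 with probability p; indifference gives 2p + 3(1−p) = 5p − 6(1−p), so p = 3/4.
Similarly Column's optimal q on I is 11/12, and the value is 2·(11/12) + (5)·(1/12) = 9/4.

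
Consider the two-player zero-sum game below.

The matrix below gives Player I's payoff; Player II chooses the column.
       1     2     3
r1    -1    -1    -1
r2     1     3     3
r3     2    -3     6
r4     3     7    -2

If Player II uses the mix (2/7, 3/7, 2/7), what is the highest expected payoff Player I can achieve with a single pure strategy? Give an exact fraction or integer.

23/7

r1: (-1)·(2/7) + (-1)·(3/7) + (-1)·(2/7) = -1.
r2: (1)·(2/7) + (3)·(3/7) + (3)·(2/7) = 17/7.
r3: (2)·(2/7) + (-3)·(3/7) + (6)·(2/7) = 1.
r4: (3)·(2/7) + (7)·(3/7) + (-2)·(2/7) = 23/7.
The best pure response is r4 with expected payoff 23/7.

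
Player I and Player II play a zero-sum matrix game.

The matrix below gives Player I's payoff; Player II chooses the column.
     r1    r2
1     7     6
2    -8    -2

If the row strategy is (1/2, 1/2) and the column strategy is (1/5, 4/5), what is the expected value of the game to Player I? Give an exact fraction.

3/2

Against (1/5, 4/5), each row's expected payoff is 1: 31/5; 2: -16/5.
Taking the (1/2, 1/2)-weighted average: (1/2)·(31/5) + (1/2)·(-16/5) = 3/2.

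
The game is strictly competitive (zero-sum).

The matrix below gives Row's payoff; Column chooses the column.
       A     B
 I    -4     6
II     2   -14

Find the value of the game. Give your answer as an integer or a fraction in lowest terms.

-22/13

Row minima are -4 and -14, so Row's maximin is -4; column maxima are 2 and 6, so Column's minimax is 2. These differ, so the equilibrium is in mixed strategies.
Let Row play I with probability p. Column is indifferent when −4p + 2(1−p) = 6p − 14(1−p), giving p = 8/13.
Let Column play A with probability q. Row is indifferent when −4q + 6(1−q) = 2q − 14(1−q), giving q = 10/13.
The value is -4·(10/13) + (6)·(3/13) = -22/13.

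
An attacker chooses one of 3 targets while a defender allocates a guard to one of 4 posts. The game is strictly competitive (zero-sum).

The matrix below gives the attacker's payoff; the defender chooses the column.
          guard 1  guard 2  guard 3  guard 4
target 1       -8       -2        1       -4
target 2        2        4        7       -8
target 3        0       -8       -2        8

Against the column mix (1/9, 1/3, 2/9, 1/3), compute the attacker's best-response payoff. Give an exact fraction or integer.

target 1: (-8)·(1/9) + (-2)·(1/3) + (1)·(2/9) + (-4)·(1/3) = -8/3.
target 2: (2)·(1/9) + (4)·(1/3) + (7)·(2/9) + (-8)·(1/3) = 4/9.
target 3: (0)·(1/9) + (-8)·(1/3) + (-2)·(2/9) + (8)·(1/3) = -4/9.
The best pure response is target 2 with expected payoff 4/9.

4/9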